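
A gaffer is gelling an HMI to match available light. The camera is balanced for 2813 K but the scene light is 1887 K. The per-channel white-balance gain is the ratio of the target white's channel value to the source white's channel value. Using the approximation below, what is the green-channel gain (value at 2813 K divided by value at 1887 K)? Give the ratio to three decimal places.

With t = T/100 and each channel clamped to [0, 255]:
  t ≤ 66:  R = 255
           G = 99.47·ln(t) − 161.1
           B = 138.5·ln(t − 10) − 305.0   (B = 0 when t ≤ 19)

At 1887 K (t = 18.87):
  G = 99.47·ln 18.87 − 161.1 = 99.47·2.9376 − 161.1 = 131.100.
At 2813 K (t = 28.13):
  G = 99.47·ln 28.13 − 161.1 = 99.47·3.3368 − 161.1 = 170.815.
Gain = 170.815 / 131.100 = 1.3029 → 1.303.

1.303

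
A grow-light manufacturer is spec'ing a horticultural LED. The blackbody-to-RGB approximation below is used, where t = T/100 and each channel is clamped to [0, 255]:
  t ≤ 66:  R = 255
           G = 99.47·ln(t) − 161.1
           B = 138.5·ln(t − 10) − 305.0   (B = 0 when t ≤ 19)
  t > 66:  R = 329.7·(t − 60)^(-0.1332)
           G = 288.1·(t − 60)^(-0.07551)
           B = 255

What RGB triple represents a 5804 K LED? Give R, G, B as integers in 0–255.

t = 5804/100 = 58.04; the t ≤ 66 branch applies.
R = 255 by definition for t ≤ 66.
G = 99.47·ln 58.04 − 161.1 = 99.47·4.0611 − 161.1 = 242.861.
B = 138.5·ln(58.04 − 10) − 305.0 = 138.5·ln 48.04 − 305.0 = 138.5·3.8720 − 305.0 = 231.277.
Rounded: (255, 243, 231).

R=255, G=243, B=231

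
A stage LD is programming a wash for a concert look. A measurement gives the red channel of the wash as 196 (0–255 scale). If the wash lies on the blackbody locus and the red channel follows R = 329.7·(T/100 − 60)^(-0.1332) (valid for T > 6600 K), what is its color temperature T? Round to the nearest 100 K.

11000 K

(t − 60)^(-0.1332) = 196/329.7 = 0.59448.
t − 60 = 0.59448^(1/-0.1332) = 0.59448^(-7.508) = 49.621, so t = 109.621.
T = 100·t = 10962 K → 11000 K to the nearest 100 K.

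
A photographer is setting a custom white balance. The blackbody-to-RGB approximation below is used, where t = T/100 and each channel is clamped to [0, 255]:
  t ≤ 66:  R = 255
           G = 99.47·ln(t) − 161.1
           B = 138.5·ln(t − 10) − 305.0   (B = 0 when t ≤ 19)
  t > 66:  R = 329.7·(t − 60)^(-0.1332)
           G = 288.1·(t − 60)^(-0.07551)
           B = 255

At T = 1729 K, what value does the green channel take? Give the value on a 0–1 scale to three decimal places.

0.480

t = 1729/100 = 17.29; the t ≤ 66 branch applies.
G = 99.47·ln 17.29 − 161.1 = 99.47·2.8501 − 161.1 = 122.402.
On a 0–1 scale: 122.402/255 = 0.4800 → 0.480.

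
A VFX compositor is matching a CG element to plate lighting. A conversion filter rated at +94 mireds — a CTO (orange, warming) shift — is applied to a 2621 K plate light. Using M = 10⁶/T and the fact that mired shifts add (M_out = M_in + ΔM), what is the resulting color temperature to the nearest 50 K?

2100 K

M_in = 10⁶/2621 = 381.53 mireds.
M_out = 381.53 + (+94) = 475.53 mireds.
T_out = 10⁶/475.53 = 2102.9 K → 2100 K.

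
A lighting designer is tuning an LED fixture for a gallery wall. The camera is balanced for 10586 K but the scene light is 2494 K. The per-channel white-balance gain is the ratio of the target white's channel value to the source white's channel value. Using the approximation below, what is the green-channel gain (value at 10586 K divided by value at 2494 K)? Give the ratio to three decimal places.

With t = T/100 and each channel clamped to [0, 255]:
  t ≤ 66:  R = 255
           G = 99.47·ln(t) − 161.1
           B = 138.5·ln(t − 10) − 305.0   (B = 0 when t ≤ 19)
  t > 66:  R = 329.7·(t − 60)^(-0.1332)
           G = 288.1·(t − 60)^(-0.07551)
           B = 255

1.359

At 2494 K (t = 24.94):
  G = 99.47·ln 24.94 − 161.1 = 99.47·3.2165 − 161.1 = 158.843.
At 10586 K (t = 105.86):
  G = 288.1·(105.86 − 60)^(-0.07551) = 288.1·45.86^(-0.07551) = 288.1·0.74911 = 215.818.
Gain = 215.818 / 158.843 = 1.3587 → 1.359.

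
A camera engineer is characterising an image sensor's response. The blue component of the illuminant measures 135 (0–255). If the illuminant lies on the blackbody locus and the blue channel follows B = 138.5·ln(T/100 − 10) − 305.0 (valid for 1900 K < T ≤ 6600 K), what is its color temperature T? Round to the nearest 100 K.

3400 K

ln(t − 10) = (135 + 305.0) / 138.5 = 3.1769.
t − 10 = e^3.1769 = 23.972, so t = 33.972.
T = 100·t = 3397 K → 3400 K to the nearest 100 K.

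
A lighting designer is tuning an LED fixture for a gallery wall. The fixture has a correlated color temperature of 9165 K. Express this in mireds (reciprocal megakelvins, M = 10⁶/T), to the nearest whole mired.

109 mireds

M = 10⁶ / 9165 = 109.111 → 109 mireds.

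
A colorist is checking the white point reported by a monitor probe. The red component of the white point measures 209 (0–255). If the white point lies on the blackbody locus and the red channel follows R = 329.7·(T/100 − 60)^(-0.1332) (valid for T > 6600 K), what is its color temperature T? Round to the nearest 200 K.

(t − 60)^(-0.1332) = 209/329.7 = 0.63391.
t − 60 = 0.63391^(1/-0.1332) = 0.63391^(-7.508) = 30.639, so t = 90.639.
T = 100·t = 9064 K → 9000 K to the nearest 200 K.

9000 K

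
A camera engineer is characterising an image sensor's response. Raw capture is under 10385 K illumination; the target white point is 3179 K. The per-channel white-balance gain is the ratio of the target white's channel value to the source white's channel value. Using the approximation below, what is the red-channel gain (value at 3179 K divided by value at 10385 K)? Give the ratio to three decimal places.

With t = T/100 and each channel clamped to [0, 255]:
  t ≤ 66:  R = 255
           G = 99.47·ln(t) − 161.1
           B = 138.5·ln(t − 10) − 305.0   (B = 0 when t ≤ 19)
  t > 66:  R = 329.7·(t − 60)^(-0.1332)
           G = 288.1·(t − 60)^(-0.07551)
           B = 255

1.280

At 10385 K (t = 103.85):
  R = 329.7·(103.85 − 60)^(-0.1332) = 329.7·43.85^(-0.1332) = 329.7·0.60435 = 199.255.
At 3179 K (t = 31.79):
  R = 255 by definition for t ≤ 66.
Gain = 255.000 / 199.255 = 1.2798 → 1.280.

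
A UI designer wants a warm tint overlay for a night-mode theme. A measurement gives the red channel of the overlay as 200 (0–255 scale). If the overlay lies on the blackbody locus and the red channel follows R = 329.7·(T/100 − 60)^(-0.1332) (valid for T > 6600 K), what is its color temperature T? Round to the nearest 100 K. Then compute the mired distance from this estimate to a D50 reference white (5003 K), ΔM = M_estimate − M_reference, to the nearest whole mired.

-103 mireds

(t − 60)^(-0.1332) = 200/329.7 = 0.60661.
t − 60 = 0.60661^(1/-0.1332) = 0.60661^(-7.508) = 42.638, so t = 102.638.
T = 100·t = 10264 K → 10300 K to the nearest 100 K.
M_estimate = 10⁶/10300 = 97.09; M_reference = 10⁶/5003 = 199.88.
ΔM = 97.09 − 199.88 = -102.79 → -103 mireds.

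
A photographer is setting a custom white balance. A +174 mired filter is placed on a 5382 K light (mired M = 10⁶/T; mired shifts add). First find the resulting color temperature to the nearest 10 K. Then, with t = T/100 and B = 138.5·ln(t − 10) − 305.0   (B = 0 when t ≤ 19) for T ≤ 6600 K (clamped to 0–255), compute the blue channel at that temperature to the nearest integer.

M_in = 10⁶/5382 = 185.80; M_out = 185.80 + (+174) = 359.80.
T_out = 10⁶/359.80 = 2779.3 K → 2780 K; t = 27.8.
B = 138.5·ln(27.8 − 10) − 305.0 = 138.5·ln 17.8 − 305.0 = 138.5·2.8792 − 305.0 = 93.769.
Rounded: 94.

94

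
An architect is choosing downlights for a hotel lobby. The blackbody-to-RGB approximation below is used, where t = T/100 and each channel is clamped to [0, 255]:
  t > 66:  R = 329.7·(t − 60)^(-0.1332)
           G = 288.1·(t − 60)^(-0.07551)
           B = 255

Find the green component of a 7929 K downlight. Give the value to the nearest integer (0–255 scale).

230

t = 7929/100 = 79.29; the t > 66 branch applies.
G = 288.1·(79.29 − 60)^(-0.07551) = 288.1·19.29^(-0.07551) = 288.1·0.79973 = 230.403.
Rounded: 230.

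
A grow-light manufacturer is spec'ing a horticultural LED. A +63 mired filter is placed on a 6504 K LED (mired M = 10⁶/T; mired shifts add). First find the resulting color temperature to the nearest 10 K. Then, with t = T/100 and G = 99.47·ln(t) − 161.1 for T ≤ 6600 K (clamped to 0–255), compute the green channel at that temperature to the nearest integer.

220

M_in = 10⁶/6504 = 153.75; M_out = 153.75 + (+63) = 216.75.
T_out = 10⁶/216.75 = 4613.6 K → 4610 K; t = 46.1.
G = 99.47·ln 46.1 − 161.1 = 99.47·3.8308 − 161.1 = 219.951.
Rounded: 220.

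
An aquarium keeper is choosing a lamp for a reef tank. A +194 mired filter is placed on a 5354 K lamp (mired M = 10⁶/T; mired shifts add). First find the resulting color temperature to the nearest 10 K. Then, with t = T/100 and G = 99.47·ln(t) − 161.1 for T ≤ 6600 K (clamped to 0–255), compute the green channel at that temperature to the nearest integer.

M_in = 10⁶/5354 = 186.78; M_out = 186.78 + (+194) = 380.78.
T_out = 10⁶/380.78 = 2626.2 K → 2630 K; t = 26.3.
G = 99.47·ln 26.3 − 161.1 = 99.47·3.2696 − 161.1 = 164.124.
Rounded: 164.

164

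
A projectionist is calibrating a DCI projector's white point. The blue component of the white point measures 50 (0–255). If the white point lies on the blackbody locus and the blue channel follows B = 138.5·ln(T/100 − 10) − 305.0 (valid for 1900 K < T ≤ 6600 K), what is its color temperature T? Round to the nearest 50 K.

2300 K

ln(t − 10) = (50 + 305.0) / 138.5 = 2.5632.
t − 10 = e^2.5632 = 12.977, so t = 22.977.
T = 100·t = 2298 K → 2300 K to the nearest 50 K.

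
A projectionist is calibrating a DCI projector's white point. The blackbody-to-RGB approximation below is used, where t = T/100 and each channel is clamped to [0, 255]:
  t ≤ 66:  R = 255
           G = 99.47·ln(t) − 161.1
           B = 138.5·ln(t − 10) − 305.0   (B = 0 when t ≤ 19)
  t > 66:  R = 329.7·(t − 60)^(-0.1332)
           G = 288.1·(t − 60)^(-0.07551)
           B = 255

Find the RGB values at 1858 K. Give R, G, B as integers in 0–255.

t = 1858/100 = 18.58; the t ≤ 66 branch applies.
R = 255 by definition for t ≤ 66.
G = 99.47·ln 18.58 − 161.1 = 99.47·2.9221 − 161.1 = 129.560.
t = 18.58 ≤ 19, so B = 0.
Rounded: (255, 130, 0).

R=255, G=130, B=0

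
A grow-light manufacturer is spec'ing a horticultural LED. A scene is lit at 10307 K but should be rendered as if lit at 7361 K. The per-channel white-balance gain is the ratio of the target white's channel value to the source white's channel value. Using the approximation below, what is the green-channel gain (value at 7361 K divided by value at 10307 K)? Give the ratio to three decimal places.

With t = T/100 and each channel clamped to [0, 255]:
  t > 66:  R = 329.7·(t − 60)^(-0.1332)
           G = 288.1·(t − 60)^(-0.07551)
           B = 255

1.091

At 10307 K (t = 103.07):
  G = 288.1·(103.07 − 60)^(-0.07551) = 288.1·43.07^(-0.07551) = 288.1·0.75267 = 216.844.
At 7361 K (t = 73.61):
  G = 288.1·(73.61 − 60)^(-0.07551) = 288.1·13.61^(-0.07551) = 288.1·0.82107 = 236.551.
Gain = 236.551 / 216.844 = 1.0909 → 1.091.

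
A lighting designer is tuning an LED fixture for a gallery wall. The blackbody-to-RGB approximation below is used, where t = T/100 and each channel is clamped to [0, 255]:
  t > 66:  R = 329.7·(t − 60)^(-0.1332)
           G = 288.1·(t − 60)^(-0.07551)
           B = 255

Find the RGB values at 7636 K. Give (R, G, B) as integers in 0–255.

t = 7636/100 = 76.36; the t > 66 branch applies.
R = 329.7·(76.36 − 60)^(-0.1332) = 329.7·16.36^(-0.1332) = 329.7·0.68917 = 227.218.
G = 288.1·(76.36 − 60)^(-0.07551) = 288.1·16.36^(-0.07551) = 288.1·0.80974 = 233.287.
B = 255 by definition for t > 66.
Rounded: (227, 233, 255).

(227, 233, 255)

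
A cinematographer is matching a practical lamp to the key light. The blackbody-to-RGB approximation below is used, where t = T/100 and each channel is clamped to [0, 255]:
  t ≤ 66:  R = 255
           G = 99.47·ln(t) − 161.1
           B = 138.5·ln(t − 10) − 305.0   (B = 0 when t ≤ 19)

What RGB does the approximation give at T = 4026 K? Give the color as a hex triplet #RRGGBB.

#FFCEA7

t = 4026/100 = 40.26; the t ≤ 66 branch applies.
R = 255 by definition for t ≤ 66.
G = 99.47·ln 40.26 − 161.1 = 99.47·3.6954 − 161.1 = 206.477.
B = 138.5·ln(40.26 − 10) − 305.0 = 138.5·ln 30.26 − 305.0 = 138.5·3.4098 − 305.0 = 167.261.
Rounded: (255, 206, 167).
In hex: #FFCEA7.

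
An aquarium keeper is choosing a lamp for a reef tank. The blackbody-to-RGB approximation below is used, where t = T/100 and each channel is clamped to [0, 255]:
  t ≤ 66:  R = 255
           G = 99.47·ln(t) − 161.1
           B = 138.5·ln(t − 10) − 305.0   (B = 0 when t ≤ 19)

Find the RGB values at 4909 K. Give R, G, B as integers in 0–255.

R=255, G=226, B=203

t = 4909/100 = 49.09; the t ≤ 66 branch applies.
R = 255 by definition for t ≤ 66.
G = 99.47·ln 49.09 − 161.1 = 99.47·3.8937 − 161.1 = 226.202.
B = 138.5·ln(49.09 − 10) − 305.0 = 138.5·ln 39.09 − 305.0 = 138.5·3.6659 − 305.0 = 202.723.
Rounded: (255, 226, 203).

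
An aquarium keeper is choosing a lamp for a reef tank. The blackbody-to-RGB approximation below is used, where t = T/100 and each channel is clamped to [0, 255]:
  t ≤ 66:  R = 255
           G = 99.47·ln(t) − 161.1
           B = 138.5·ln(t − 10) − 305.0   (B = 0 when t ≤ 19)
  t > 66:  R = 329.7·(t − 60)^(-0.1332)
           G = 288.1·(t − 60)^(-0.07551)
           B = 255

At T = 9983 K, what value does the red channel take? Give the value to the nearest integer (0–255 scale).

202

t = 9983/100 = 99.83; the t > 66 branch applies.
R = 329.7·(99.83 − 60)^(-0.1332) = 329.7·39.83^(-0.1332) = 329.7·0.61214 = 201.823.
Rounded: 202.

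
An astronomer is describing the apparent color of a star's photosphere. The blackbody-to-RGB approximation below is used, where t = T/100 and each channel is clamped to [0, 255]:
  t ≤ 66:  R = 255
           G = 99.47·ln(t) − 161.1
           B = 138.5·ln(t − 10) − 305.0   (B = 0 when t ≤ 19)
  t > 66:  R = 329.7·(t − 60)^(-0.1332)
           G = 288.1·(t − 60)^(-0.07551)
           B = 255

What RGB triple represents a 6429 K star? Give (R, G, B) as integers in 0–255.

(255, 253, 248)

t = 6429/100 = 64.29; the t ≤ 66 branch applies.
R = 255 by definition for t ≤ 66.
G = 99.47·ln 64.29 − 161.1 = 99.47·4.1634 − 161.1 = 253.034.
B = 138.5·ln(64.29 − 10) − 305.0 = 138.5·ln 54.29 − 305.0 = 138.5·3.9943 − 305.0 = 248.216.
Rounded: (255, 253, 248).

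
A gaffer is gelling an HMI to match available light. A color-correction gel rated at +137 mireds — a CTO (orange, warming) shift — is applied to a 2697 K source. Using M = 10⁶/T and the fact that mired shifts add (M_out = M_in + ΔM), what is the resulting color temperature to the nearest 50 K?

1950 K

M_in = 10⁶/2697 = 370.78 mireds.
M_out = 370.78 + (+137) = 507.78 mireds.
T_out = 10⁶/507.78 = 1969.3 K → 1950 K.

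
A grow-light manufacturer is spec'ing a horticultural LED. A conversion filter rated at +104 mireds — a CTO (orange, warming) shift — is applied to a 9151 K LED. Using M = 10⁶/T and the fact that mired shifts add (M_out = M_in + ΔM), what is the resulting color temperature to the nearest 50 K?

4700 K

M_in = 10⁶/9151 = 109.28 mireds.
M_out = 109.28 + (+104) = 213.28 mireds.
T_out = 10⁶/213.28 = 4688.7 K → 4700 K.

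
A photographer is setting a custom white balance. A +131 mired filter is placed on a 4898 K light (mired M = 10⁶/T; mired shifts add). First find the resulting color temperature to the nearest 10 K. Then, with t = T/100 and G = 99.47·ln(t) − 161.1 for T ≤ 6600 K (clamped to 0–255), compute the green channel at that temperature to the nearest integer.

M_in = 10⁶/4898 = 204.16; M_out = 204.16 + (+131) = 335.16.
T_out = 10⁶/335.16 = 2983.6 K → 2980 K; t = 29.8.
G = 99.47·ln 29.8 − 161.1 = 99.47·3.3945 − 161.1 = 176.552.
Rounded: 177.

177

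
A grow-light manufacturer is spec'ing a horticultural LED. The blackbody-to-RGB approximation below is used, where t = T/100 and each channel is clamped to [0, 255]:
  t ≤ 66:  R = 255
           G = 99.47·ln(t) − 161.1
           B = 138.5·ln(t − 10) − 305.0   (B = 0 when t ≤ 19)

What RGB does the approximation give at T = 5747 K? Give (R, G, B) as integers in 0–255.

(255, 242, 230)

t = 5747/100 = 57.47; the t ≤ 66 branch applies.
R = 255 by definition for t ≤ 66.
G = 99.47·ln 57.47 − 161.1 = 99.47·4.0513 − 161.1 = 241.879.
B = 138.5·ln(57.47 − 10) − 305.0 = 138.5·ln 47.47 − 305.0 = 138.5·3.8601 − 305.0 = 229.624.
Rounded: (255, 242, 230).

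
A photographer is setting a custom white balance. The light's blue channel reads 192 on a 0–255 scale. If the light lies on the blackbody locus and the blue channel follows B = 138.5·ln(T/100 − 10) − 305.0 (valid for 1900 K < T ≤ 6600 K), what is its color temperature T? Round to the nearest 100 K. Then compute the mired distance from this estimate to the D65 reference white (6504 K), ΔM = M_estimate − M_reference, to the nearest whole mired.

+64 mireds

ln(t − 10) = (192 + 305.0) / 138.5 = 3.5884.
t − 10 = e^3.5884 = 36.178, so t = 46.178.
T = 100·t = 4618 K → 4600 K to the nearest 100 K.
M_estimate = 10⁶/4600 = 217.39; M_reference = 10⁶/6504 = 153.75.
ΔM = 217.39 − 153.75 = 63.64 → +64 mireds.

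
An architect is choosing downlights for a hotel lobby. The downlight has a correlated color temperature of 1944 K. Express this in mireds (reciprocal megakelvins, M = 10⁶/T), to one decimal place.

M = 10⁶ / 1944 = 514.403 → 514.4 mireds.

514.4 mireds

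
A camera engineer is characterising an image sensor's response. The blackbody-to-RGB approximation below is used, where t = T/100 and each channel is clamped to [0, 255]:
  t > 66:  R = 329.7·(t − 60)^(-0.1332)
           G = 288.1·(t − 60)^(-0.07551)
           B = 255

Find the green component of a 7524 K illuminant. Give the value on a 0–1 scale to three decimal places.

t = 7524/100 = 75.24; the t > 66 branch applies.
G = 288.1·(75.24 − 60)^(-0.07551) = 288.1·15.24^(-0.07551) = 288.1·0.81409 = 234.540.
On a 0–1 scale: 234.540/255 = 0.9198 → 0.920.

0.920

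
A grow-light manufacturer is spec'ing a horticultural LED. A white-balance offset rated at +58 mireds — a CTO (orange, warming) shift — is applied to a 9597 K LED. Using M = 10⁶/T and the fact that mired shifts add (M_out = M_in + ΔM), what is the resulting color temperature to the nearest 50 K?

6150 K

M_in = 10⁶/9597 = 104.20 mireds.
M_out = 104.20 + (+58) = 162.20 mireds.
T_out = 10⁶/162.20 = 6165.3 K → 6150 K.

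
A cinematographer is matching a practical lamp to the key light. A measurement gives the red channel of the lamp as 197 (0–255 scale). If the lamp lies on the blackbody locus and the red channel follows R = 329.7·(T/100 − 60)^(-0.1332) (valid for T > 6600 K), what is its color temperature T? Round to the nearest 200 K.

(t − 60)^(-0.1332) = 197/329.7 = 0.59751.
t − 60 = 0.59751^(1/-0.1332) = 0.59751^(-7.508) = 47.761, so t = 107.761.
T = 100·t = 10776 K → 10800 K to the nearest 200 K.

10800 K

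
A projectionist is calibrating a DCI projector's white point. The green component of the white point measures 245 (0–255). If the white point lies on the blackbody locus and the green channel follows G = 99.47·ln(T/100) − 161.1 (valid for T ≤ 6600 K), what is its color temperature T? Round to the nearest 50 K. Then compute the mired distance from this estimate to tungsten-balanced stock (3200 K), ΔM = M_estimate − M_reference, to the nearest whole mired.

ln t = (245 + 161.1) / 99.47 = 4.0826.
t = e^4.0826 = 59.302.
T = 100·t = 5930 K → 5950 K to the nearest 50 K.
M_estimate = 10⁶/5950 = 168.07; M_reference = 10⁶/3200 = 312.50.
ΔM = 168.07 − 312.50 = -144.43 → -144 mireds.

-144 mireds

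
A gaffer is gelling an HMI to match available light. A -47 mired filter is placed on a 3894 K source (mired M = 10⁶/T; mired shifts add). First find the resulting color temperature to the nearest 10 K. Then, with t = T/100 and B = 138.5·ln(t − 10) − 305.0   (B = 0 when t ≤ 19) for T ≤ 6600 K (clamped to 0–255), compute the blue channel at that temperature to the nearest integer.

198

M_in = 10⁶/3894 = 256.81; M_out = 256.81 + (-47) = 209.81.
T_out = 10⁶/209.81 = 4766.3 K → 4770 K; t = 47.7.
B = 138.5·ln(47.7 − 10) − 305.0 = 138.5·ln 37.7 − 305.0 = 138.5·3.6297 − 305.0 = 197.708.
Rounded: 198.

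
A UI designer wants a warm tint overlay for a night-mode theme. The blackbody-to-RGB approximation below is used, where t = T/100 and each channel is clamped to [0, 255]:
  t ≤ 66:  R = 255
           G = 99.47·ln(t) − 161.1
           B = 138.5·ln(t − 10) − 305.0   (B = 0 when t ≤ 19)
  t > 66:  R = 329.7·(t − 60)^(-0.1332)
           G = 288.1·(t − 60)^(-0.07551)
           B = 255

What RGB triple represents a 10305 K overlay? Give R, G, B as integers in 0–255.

R=200, G=217, B=255

t = 10305/100 = 103.05; the t > 66 branch applies.
R = 329.7·(103.05 − 60)^(-0.1332) = 329.7·43.05^(-0.1332) = 329.7·0.60584 = 199.744.
G = 288.1·(103.05 − 60)^(-0.07551) = 288.1·43.05^(-0.07551) = 288.1·0.75269 = 216.851.
B = 255 by definition for t > 66.
Rounded: (200, 217, 255).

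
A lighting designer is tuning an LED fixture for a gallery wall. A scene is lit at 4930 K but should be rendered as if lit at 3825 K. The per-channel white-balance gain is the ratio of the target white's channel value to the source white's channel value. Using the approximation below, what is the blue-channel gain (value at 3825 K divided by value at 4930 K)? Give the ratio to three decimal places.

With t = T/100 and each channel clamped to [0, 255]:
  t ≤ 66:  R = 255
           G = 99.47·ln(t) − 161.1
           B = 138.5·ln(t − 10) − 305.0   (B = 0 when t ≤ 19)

At 4930 K (t = 49.3):
  B = 138.5·ln(49.3 − 10) − 305.0 = 138.5·ln 39.3 − 305.0 = 138.5·3.6712 − 305.0 = 203.465.
At 3825 K (t = 38.25):
  B = 138.5·ln(38.25 − 10) − 305.0 = 138.5·ln 28.25 − 305.0 = 138.5·3.3411 − 305.0 = 157.741.
Gain = 157.741 / 203.465 = 0.7753 → 0.775.

0.775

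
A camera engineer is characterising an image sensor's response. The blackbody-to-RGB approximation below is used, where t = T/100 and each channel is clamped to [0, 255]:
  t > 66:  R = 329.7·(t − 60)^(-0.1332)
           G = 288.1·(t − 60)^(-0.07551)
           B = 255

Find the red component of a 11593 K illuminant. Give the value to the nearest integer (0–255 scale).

193

t = 11593/100 = 115.93; the t > 66 branch applies.
R = 329.7·(115.93 − 60)^(-0.1332) = 329.7·55.93^(-0.1332) = 329.7·0.58508 = 192.900.
Rounded: 193.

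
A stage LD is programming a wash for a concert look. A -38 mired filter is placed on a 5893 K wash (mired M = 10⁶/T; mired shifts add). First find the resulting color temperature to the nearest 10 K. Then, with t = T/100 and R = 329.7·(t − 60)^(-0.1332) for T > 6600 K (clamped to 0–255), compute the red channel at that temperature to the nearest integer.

228

M_in = 10⁶/5893 = 169.69; M_out = 169.69 + (-38) = 131.69.
T_out = 10⁶/131.69 = 7593.4 K → 7590 K; t = 75.9.
R = 329.7·(75.9 − 60)^(-0.1332) = 329.7·15.9^(-0.1332) = 329.7·0.69179 = 228.083.
Rounded: 228.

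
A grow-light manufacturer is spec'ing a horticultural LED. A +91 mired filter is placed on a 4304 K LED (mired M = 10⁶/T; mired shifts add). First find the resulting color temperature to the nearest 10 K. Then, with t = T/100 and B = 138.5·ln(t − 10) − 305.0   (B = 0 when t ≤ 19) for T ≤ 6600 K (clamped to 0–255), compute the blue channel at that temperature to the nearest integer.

116

M_in = 10⁶/4304 = 232.34; M_out = 232.34 + (+91) = 323.34.
T_out = 10⁶/323.34 = 3092.7 K → 3090 K; t = 30.9.
B = 138.5·ln(30.9 − 10) − 305.0 = 138.5·ln 20.9 − 305.0 = 138.5·3.0397 − 305.0 = 116.005.
Rounded: 116.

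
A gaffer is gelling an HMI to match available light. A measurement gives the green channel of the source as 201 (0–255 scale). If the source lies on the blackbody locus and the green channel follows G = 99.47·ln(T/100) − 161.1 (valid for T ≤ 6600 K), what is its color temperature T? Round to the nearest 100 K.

3800 K

ln t = (201 + 161.1) / 99.47 = 3.6403.
t = e^3.6403 = 38.103.
T = 100·t = 3810 K → 3800 K to the nearest 100 K.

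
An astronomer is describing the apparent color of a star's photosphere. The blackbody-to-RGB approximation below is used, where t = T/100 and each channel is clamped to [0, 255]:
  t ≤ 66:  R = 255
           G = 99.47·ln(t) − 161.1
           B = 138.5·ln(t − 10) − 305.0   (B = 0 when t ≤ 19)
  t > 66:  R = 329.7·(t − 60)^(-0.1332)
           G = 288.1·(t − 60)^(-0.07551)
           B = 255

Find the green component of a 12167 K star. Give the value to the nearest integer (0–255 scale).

211

t = 12167/100 = 121.67; the t > 66 branch applies.
G = 288.1·(121.67 − 60)^(-0.07551) = 288.1·61.67^(-0.07551) = 288.1·0.73254 = 211.045.
Rounded: 211.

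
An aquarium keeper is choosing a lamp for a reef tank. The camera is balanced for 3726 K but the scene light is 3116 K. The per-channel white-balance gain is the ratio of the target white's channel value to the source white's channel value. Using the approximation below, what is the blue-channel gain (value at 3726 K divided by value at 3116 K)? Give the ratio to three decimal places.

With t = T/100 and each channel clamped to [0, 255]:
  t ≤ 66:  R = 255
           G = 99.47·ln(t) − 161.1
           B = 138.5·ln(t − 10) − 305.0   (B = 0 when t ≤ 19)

1.298

At 3116 K (t = 31.16):
  B = 138.5·ln(31.16 − 10) − 305.0 = 138.5·ln 21.16 − 305.0 = 138.5·3.0521 − 305.0 = 117.718.
At 3726 K (t = 37.26):
  B = 138.5·ln(37.26 − 10) − 305.0 = 138.5·ln 27.26 − 305.0 = 138.5·3.3054 − 305.0 = 152.801.
Gain = 152.801 / 117.718 = 1.2980 → 1.298.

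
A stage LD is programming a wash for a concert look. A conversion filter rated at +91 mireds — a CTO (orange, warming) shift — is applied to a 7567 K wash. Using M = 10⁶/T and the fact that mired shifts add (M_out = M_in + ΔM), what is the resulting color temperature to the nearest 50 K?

M_in = 10⁶/7567 = 132.15 mireds.
M_out = 132.15 + (+91) = 223.15 mireds.
T_out = 10⁶/223.15 = 4481.2 K → 4500 K.

4500 K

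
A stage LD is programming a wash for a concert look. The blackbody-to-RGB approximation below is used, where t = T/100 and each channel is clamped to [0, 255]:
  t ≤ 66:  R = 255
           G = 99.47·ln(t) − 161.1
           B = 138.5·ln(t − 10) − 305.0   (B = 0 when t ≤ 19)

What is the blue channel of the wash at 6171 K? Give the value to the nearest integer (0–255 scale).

t = 6171/100 = 61.71; the t ≤ 66 branch applies.
B = 138.5·ln(61.71 − 10) − 305.0 = 138.5·ln 51.71 − 305.0 = 138.5·3.9457 − 305.0 = 241.473.
Rounded: 241.

241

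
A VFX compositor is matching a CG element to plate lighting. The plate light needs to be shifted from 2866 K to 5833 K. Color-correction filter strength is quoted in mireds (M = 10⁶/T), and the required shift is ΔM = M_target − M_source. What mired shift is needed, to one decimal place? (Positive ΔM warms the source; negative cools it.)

M_source = 10⁶/2866 = 348.918; M_target = 10⁶/5833 = 171.438.
ΔM = 171.438 − 348.918 = -177.480 → -177.5 mireds, a cooling shift.

-177.5 mireds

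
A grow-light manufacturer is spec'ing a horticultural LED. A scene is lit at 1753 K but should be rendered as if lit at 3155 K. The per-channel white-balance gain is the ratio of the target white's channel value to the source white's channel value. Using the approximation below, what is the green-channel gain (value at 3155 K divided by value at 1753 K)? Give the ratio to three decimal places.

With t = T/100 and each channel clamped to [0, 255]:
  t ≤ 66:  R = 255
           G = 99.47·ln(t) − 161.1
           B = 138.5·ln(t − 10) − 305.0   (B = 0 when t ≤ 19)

1.472

At 1753 K (t = 17.53):
  G = 99.47·ln 17.53 − 161.1 = 99.47·2.8639 − 161.1 = 123.773.
At 3155 K (t = 31.55):
  G = 99.47·ln 31.55 − 161.1 = 99.47·3.4516 − 161.1 = 182.228.
Gain = 182.228 / 123.773 = 1.4723 → 1.472.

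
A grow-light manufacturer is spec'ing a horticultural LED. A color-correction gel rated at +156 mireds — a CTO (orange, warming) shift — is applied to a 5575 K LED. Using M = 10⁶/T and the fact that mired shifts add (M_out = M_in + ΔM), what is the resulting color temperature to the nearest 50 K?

3000 K

M_in = 10⁶/5575 = 179.37 mireds.
M_out = 179.37 + (+156) = 335.37 mireds.
T_out = 10⁶/335.37 = 2981.8 K → 3000 K.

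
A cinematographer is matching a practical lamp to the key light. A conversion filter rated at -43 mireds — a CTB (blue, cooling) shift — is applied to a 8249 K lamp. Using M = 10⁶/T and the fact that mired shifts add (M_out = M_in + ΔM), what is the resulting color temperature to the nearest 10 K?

M_in = 10⁶/8249 = 121.23 mireds.
M_out = 121.23 + (-43) = 78.23 mireds.
T_out = 10⁶/78.23 = 12783.3 K → 12780 K.

12780 K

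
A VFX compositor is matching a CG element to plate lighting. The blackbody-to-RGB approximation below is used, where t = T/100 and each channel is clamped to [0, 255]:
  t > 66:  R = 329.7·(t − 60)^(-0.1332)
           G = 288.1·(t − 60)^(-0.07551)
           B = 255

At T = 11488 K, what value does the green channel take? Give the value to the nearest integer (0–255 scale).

t = 11488/100 = 114.88; the t > 66 branch applies.
G = 288.1·(114.88 − 60)^(-0.07551) = 288.1·54.88^(-0.07551) = 288.1·0.73902 = 212.912.
Rounded: 213.

213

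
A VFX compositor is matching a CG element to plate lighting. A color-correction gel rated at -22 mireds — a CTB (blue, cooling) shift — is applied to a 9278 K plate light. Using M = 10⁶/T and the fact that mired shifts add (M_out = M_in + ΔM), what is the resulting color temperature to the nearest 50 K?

M_in = 10⁶/9278 = 107.78 mireds.
M_out = 107.78 + (-22) = 85.78 mireds.
T_out = 10⁶/85.78 = 11657.5 K → 11650 K.

11650 K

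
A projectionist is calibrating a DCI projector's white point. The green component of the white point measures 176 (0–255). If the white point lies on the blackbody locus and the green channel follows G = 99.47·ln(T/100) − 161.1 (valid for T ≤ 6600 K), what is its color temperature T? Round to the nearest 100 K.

3000 K

ln t = (176 + 161.1) / 99.47 = 3.3890.
t = e^3.3890 = 29.635.
T = 100·t = 2964 K → 3000 K to the nearest 100 K.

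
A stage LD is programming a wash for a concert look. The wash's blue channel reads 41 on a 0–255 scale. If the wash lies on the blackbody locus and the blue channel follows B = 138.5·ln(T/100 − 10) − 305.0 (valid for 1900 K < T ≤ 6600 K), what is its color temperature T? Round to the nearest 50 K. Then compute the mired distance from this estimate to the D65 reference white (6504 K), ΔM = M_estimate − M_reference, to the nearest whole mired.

+301 mireds

ln(t − 10) = (41 + 305.0) / 138.5 = 2.4982.
t − 10 = e^2.4982 = 12.161, so t = 22.161.
T = 100·t = 2216 K → 2200 K to the nearest 50 K.
M_estimate = 10⁶/2200 = 454.55; M_reference = 10⁶/6504 = 153.75.
ΔM = 454.55 − 153.75 = 300.79 → +301 mireds.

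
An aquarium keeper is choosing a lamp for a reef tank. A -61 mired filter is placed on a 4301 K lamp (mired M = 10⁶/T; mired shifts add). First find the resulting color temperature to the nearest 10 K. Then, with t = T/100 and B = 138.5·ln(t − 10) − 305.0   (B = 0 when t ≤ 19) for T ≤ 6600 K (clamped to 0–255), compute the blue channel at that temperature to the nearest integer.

M_in = 10⁶/4301 = 232.50; M_out = 232.50 + (-61) = 171.50.
T_out = 10⁶/171.50 = 5830.8 K → 5830 K; t = 58.3.
B = 138.5·ln(58.3 − 10) − 305.0 = 138.5·ln 48.3 − 305.0 = 138.5·3.8774 − 305.0 = 232.024.
Rounded: 232.

232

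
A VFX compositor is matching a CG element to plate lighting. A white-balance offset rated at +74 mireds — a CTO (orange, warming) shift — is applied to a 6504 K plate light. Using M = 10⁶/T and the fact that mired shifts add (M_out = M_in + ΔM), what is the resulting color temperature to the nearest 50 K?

4400 K

M_in = 10⁶/6504 = 153.75 mireds.
M_out = 153.75 + (+74) = 227.75 mireds.
T_out = 10⁶/227.75 = 4390.7 K → 4400 K.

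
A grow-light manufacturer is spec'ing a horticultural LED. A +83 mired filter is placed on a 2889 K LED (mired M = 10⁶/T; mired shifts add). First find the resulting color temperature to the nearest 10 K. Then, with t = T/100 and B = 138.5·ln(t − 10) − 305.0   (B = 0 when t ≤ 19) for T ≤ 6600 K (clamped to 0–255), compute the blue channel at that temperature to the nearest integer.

53

M_in = 10⁶/2889 = 346.14; M_out = 346.14 + (+83) = 429.14.
T_out = 10⁶/429.14 = 2330.2 K → 2330 K; t = 23.3.
B = 138.5·ln(23.3 − 10) − 305.0 = 138.5·ln 13.3 − 305.0 = 138.5·2.5878 − 305.0 = 53.405.
Rounded: 53.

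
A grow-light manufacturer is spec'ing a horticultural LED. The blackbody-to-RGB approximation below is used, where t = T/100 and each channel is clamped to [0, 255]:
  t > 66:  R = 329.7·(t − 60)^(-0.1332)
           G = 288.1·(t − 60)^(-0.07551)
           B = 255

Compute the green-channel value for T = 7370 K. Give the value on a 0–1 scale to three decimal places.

0.927

t = 7370/100 = 73.7; the t > 66 branch applies.
G = 288.1·(73.7 − 60)^(-0.07551) = 288.1·13.7^(-0.07551) = 288.1·0.82067 = 236.434.
On a 0–1 scale: 236.434/255 = 0.9272 → 0.927.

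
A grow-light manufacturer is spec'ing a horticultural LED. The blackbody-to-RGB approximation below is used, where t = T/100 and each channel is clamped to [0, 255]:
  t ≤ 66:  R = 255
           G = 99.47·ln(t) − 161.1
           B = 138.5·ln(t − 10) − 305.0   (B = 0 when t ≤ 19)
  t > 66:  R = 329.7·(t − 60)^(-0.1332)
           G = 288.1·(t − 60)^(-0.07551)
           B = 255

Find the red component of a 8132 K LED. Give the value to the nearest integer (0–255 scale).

219

t = 8132/100 = 81.32; the t > 66 branch applies.
R = 329.7·(81.32 − 60)^(-0.1332) = 329.7·21.32^(-0.1332) = 329.7·0.66528 = 219.343.
Rounded: 219.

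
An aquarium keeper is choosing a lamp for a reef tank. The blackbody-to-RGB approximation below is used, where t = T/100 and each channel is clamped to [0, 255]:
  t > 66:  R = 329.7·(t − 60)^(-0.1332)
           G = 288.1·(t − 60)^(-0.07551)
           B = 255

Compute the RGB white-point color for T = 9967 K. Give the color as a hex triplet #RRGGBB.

t = 9967/100 = 99.67; the t > 66 branch applies.
R = 329.7·(99.67 − 60)^(-0.1332) = 329.7·39.67^(-0.1332) = 329.7·0.61247 = 201.931.
G = 288.1·(99.67 − 60)^(-0.07551) = 288.1·39.67^(-0.07551) = 288.1·0.75736 = 218.194.
B = 255 by definition for t > 66.
Rounded: (202, 218, 255).
In hex: #CADAFF.

#CADAFF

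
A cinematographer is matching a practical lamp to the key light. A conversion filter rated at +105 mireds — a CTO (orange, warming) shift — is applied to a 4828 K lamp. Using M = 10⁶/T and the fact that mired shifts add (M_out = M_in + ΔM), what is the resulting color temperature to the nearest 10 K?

3200 K

M_in = 10⁶/4828 = 207.13 mireds.
M_out = 207.13 + (+105) = 312.13 mireds.
T_out = 10⁶/312.13 = 3203.8 K → 3200 K.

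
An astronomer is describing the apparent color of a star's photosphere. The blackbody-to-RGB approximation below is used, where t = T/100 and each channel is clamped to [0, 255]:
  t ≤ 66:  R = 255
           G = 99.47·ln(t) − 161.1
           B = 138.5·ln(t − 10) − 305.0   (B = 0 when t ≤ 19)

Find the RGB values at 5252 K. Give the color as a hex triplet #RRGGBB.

#FFE9D6

t = 5252/100 = 52.52; the t ≤ 66 branch applies.
R = 255 by definition for t ≤ 66.
G = 99.47·ln 52.52 − 161.1 = 99.47·3.9612 − 161.1 = 232.920.
B = 138.5·ln(52.52 − 10) − 305.0 = 138.5·ln 42.52 − 305.0 = 138.5·3.7500 − 305.0 = 214.371.
Rounded: (255, 233, 214).
In hex: #FFE9D6.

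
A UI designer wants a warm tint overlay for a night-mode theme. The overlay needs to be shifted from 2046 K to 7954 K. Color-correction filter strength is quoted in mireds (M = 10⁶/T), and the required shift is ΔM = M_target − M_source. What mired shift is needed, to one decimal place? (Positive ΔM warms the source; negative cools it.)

M_source = 10⁶/2046 = 488.759; M_target = 10⁶/7954 = 125.723.
ΔM = 125.723 − 488.759 = -363.036 → -363.0 mireds, a cooling shift.

-363.0 mireds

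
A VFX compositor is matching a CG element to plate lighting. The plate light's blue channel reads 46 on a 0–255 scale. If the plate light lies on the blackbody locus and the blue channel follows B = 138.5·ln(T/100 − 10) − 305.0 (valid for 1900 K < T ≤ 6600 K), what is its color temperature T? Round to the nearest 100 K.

2300 K

ln(t − 10) = (46 + 305.0) / 138.5 = 2.5343.
t − 10 = e^2.5343 = 12.608, so t = 22.608.
T = 100·t = 2261 K → 2300 K to the nearest 100 K.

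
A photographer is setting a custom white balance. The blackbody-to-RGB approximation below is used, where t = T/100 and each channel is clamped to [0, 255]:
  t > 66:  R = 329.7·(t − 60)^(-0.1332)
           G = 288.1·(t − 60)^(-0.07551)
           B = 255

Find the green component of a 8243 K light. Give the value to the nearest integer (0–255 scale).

t = 8243/100 = 82.43; the t > 66 branch applies.
G = 288.1·(82.43 − 60)^(-0.07551) = 288.1·22.43^(-0.07551) = 288.1·0.79068 = 227.794.
Rounded: 228.

228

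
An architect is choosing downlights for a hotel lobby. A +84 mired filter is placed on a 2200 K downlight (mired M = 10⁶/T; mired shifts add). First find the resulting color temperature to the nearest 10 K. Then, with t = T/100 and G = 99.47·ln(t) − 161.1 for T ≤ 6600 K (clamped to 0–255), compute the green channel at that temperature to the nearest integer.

M_in = 10⁶/2200 = 454.55; M_out = 454.55 + (+84) = 538.55.
T_out = 10⁶/538.55 = 1856.9 K → 1860 K; t = 18.6.
G = 99.47·ln 18.6 − 161.1 = 99.47·2.9232 − 161.1 = 129.667.
Rounded: 130.

130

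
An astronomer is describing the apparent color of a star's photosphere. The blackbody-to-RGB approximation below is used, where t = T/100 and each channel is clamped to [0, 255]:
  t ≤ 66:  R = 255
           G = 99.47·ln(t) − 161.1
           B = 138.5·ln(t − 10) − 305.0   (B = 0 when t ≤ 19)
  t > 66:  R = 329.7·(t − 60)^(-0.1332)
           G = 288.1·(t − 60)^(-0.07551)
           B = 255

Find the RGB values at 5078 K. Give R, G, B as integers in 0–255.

t = 5078/100 = 50.78; the t ≤ 66 branch applies.
R = 255 by definition for t ≤ 66.
G = 99.47·ln 50.78 − 161.1 = 99.47·3.9275 − 161.1 = 229.569.
B = 138.5·ln(50.78 − 10) − 305.0 = 138.5·ln 40.78 − 305.0 = 138.5·3.7082 − 305.0 = 208.585.
Rounded: (255, 230, 209).

R=255, G=230, B=209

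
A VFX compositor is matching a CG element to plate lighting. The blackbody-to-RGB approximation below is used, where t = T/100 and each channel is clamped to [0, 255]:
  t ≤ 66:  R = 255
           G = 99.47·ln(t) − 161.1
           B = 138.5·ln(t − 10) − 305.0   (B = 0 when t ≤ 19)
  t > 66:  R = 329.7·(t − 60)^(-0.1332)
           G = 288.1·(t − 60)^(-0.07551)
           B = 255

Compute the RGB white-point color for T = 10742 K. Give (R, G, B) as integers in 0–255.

(197, 215, 255)

t = 10742/100 = 107.42; the t > 66 branch applies.
R = 329.7·(107.42 − 60)^(-0.1332) = 329.7·47.42^(-0.1332) = 329.7·0.59808 = 197.188.
G = 288.1·(107.42 − 60)^(-0.07551) = 288.1·47.42^(-0.07551) = 288.1·0.74722 = 215.274.
B = 255 by definition for t > 66.
Rounded: (197, 215, 255).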